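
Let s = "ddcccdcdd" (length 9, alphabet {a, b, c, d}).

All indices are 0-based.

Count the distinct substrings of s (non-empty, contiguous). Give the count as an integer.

34

rank | idx | suffix
   0 |   2 | cccdcdd
   1 |   3 | ccdcdd
   2 |   4 | cdcdd
   3 |   6 | cdd
   4 |   8 | d
   5 |   1 | dcccdcdd
   6 |   5 | dcdd
   7 |   7 | dd
   8 |   0 | ddcccdcdd

SA = [2, 3, 4, 6, 8, 1, 5, 7, 0]
[i] adj suffixes → lcp
  [1] 2/3 → 2 ('cc')
  [2] 3/4 → 1 ('c')
  [3] 4/6 → 2 ('cd')
  [4] 6/8 → 0 ('')
  [5] 8/1 → 1 ('d')
  [6] 1/5 → 2 ('dc')
  [7] 5/7 → 1 ('d')
  [8] 7/0 → 2 ('dd')

n(n+1)/2 = 9·10/2 = 45
Σ LCP = 0 + 2 + 1 + 2 + 0 + 1 + 2 + 1 + 2 = 11
distinct = 45 − 11 = 34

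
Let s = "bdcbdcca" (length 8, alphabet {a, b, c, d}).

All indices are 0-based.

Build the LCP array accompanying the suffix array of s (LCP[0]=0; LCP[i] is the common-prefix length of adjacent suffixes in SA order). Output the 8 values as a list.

[0, 0, 3, 0, 1, 1, 0, 2]

sorted suffixes:
  #0 SA[0]=7  'a'
  #1 SA[1]=0  'bdcbdcca'
  #2 SA[2]=3  'bdcca'
  #3 SA[3]=6  'ca'
  #4 SA[4]=2  'cbdcca'
  #5 SA[5]=5  'cca'
  #6 SA[6]=1  'dcbdcca'
  #7 SA[7]=4  'dcca'

SA = [7, 0, 3, 6, 2, 5, 1, 4]
i: (SA[i-1],SA[i]) lcp shared
  1: (7,0) 0 ''
  2: (0,3) 3 'bdc'
  3: (3,6) 0 ''
  4: (6,2) 1 'c'
  5: (2,5) 1 'c'
  6: (5,1) 0 ''
  7: (1,4) 2 'dc'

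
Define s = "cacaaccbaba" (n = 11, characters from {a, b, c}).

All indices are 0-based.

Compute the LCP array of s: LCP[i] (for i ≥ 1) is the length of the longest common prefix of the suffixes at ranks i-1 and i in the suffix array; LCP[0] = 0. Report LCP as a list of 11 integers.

[0, 1, 1, 1, 2, 0, 2, 0, 2, 1, 1]

sorted suffixes:
  #0 SA[0]=10  'a'
  #1 SA[1]=3  'aaccbaba'
  #2 SA[2]=8  'aba'
  #3 SA[3]=1  'acaaccbaba'
  #4 SA[4]=4  'accbaba'
  #5 SA[5]=9  'ba'
  #6 SA[6]=7  'baba'
  #7 SA[7]=2  'caaccbaba'
  #8 SA[8]=0  'cacaaccbaba'
  #9 SA[9]=6  'cbaba'
  #10 SA[10]=5  'ccbaba'

SA = [10, 3, 8, 1, 4, 9, 7, 2, 0, 6, 5]
[i] adj suffixes → lcp
  [1] 10/3 → 1 ('a')
  [2] 3/8 → 1 ('a')
  [3] 8/1 → 1 ('a')
  [4] 1/4 → 2 ('ac')
  [5] 4/9 → 0 ('')
  [6] 9/7 → 2 ('ba')
  [7] 7/2 → 0 ('')
  [8] 2/0 → 2 ('ca')
  [9] 0/6 → 1 ('c')
  [10] 6/5 → 1 ('c')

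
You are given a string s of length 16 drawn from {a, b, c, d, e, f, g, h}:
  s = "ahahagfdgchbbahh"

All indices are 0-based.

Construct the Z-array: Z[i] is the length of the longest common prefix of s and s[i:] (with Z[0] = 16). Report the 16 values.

[16, 0, 3, 0, 1, 0, 0, 0, 0, 0, 0, 0, 0, 2, 0, 0]

Z[0]=16
i=1: fresh scan; Z[1]=0
i=2: fresh scan; Z[2]=3 scan→box=[2,5)
i=3: min(r-i=2, Z[1]=0)=0; Z[3]=0
i=4: min(r-i=1, Z[2]=3)=1; Z[4]=1
i=5: fresh scan; Z[5]=0
i=6: fresh scan; Z[6]=0
i=7: fresh scan; Z[7]=0
i=8: fresh scan; Z[8]=0
i=9: fresh scan; Z[9]=0
i=10: fresh scan; Z[10]=0
i=11: fresh scan; Z[11]=0
i=12: fresh scan; Z[12]=0
i=13: fresh scan; Z[13]=2 scan→box=[13,15)
i=14: min(r-i=1, Z[1]=0)=0; Z[14]=0
i=15: fresh scan; Z[15]=0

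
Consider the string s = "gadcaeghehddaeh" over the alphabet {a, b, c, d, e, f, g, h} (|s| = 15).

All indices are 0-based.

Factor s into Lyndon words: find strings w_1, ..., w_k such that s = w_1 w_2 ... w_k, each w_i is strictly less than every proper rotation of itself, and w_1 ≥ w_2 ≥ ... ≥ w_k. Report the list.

emit factor 1: 'g' (i=0, period=1)
emit factor 2: 'adcaeghehddaeh' (i=1, period=14)

["g", "adcaeghehddaeh"]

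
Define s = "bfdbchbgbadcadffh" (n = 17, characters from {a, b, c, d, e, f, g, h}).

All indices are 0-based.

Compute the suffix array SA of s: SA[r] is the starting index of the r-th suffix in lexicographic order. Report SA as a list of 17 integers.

rank | idx | suffix
   0 |   9 | adcadffh
   1 |  12 | adffh
   2 |   8 | badcadffh
   3 |   3 | bchbgbadcadffh
   4 |   0 | bfdbchbgbadcadffh
   5 |   6 | bgbadcadffh
   6 |  11 | cadffh
   7 |   4 | chbgbadcadffh
   8 |   2 | dbchbgbadcadffh
   9 |  10 | dcadffh
  10 |  13 | dffh
  11 |   1 | fdbchbgbadcadffh
  12 |  14 | ffh
  13 |  15 | fh
  14 |   7 | gbadcadffh
  15 |  16 | h
  16 |   5 | hbgbadcadffh

[9, 12, 8, 3, 0, 6, 11, 4, 2, 10, 13, 1, 14, 15, 7, 16, 5]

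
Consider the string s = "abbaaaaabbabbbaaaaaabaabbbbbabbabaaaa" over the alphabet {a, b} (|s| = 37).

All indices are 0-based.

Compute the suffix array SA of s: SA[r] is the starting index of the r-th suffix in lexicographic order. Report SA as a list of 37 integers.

rank | idx | suffix
   0 |  36 | a
   1 |  35 | aa
   2 |  34 | aaa
   3 |  33 | aaaa
   4 |  14 | aaaaaabaabbbbbabbabaaaa
   5 |  15 | aaaaabaabbbbbabbabaaaa
   6 |   3 | aaaaabbabbbaaaaaabaabbbbbabbabaaaa
   7 |  16 | aaaabaabbbbbabbabaaaa
   8 |   4 | aaaabbabbbaaaaaabaabbbbbabbabaaaa
   9 |  17 | aaabaabbbbbabbabaaaa
  10 |   5 | aaabbabbbaaaaaabaabbbbbabbabaaaa
  11 |  18 | aabaabbbbbabbabaaaa
  12 |   6 | aabbabbbaaaaaabaabbbbbabbabaaaa
  13 |  21 | aabbbbbabbabaaaa
  14 |  31 | abaaaa
  15 |  19 | abaabbbbbabbabaaaa
  16 |   0 | abbaaaaabbabbbaaaaaabaabbbbbabbabaaaa
  17 |  28 | abbabaaaa
  18 |   7 | abbabbbaaaaaabaabbbbbabbabaaaa
  19 |  10 | abbbaaaaaabaabbbbbabbabaaaa
  20 |  22 | abbbbbabbabaaaa
  21 |  32 | baaaa
  22 |  13 | baaaaaabaabbbbbabbabaaaa
  23 |   2 | baaaaabbabbbaaaaaabaabbbbbabbabaaaa
  24 |  20 | baabbbbbabbabaaaa
  25 |  30 | babaaaa
  26 |  27 | babbabaaaa
  27 |   9 | babbbaaaaaabaabbbbbabbabaaaa
  28 |  12 | bbaaaaaabaabbbbbabbabaaaa
  29 |   1 | bbaaaaabbabbbaaaaaabaabbbbbabbabaaaa
  30 |  29 | bbabaaaa
  31 |  26 | bbabbabaaaa
  32 |   8 | bbabbbaaaaaabaabbbbbabbabaaaa
  33 |  11 | bbbaaaaaabaabbbbbabbabaaaa
  34 |  25 | bbbabbabaaaa
  35 |  24 | bbbbabbabaaaa
  36 |  23 | bbbbbabbabaaaa

[36, 35, 34, 33, 14, 15, 3, 16, 4, 17, 5, 18, 6, 21, 31, 19, 0, 28, 7, 10, 22, 32, 13, 2, 20, 30, 27, 9, 12, 1, 29, 26, 8, 11, 25, 24, 23]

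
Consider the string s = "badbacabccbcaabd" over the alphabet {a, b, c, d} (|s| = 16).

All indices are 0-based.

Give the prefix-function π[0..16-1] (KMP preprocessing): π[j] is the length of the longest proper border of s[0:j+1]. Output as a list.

[0, 0, 0, 1, 2, 0, 0, 1, 0, 0, 1, 0, 0, 0, 1, 0]

π[0] = 0
j=1 s[j]='a': π[1]=0 (border '')
j=2 s[j]='d': π[2]=0 (border '')
j=3 s[j]='b': π[3]=1 (border 'b')
j=4 s[j]='a': π[4]=2 (border 'ba')
j=5 s[j]='c': k: 2→0; π[5]=0 (border '')
j=6 s[j]='a': π[6]=0 (border '')
j=7 s[j]='b': π[7]=1 (border 'b')
j=8 s[j]='c': k: 1→0; π[8]=0 (border '')
j=9 s[j]='c': π[9]=0 (border '')
j=10 s[j]='b': π[10]=1 (border 'b')
j=11 s[j]='c': k: 1→0; π[11]=0 (border '')
j=12 s[j]='a': π[12]=0 (border '')
j=13 s[j]='a': π[13]=0 (border '')
j=14 s[j]='b': π[14]=1 (border 'b')
j=15 s[j]='d': k: 1→0; π[15]=0 (border '')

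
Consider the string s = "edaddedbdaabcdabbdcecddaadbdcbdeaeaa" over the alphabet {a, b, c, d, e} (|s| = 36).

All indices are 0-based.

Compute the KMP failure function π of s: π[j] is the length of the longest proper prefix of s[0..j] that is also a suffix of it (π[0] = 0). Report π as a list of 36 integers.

[0, 0, 0, 0, 0, 1, 2, 0, 0, 0, 0, 0, 0, 0, 0, 0, 0, 0, 0, 1, 0, 0, 0, 0, 0, 0, 0, 0, 0, 0, 0, 1, 0, 1, 0, 0]

π[0] = 0
j=1 s[j]='d': π[1]=0 (border '')
j=2 s[j]='a': π[2]=0 (border '')
j=3 s[j]='d': π[3]=0 (border '')
j=4 s[j]='d': π[4]=0 (border '')
j=5 s[j]='e': π[5]=1 (border 'e')
j=6 s[j]='d': π[6]=2 (border 'ed')
j=7 s[j]='b': k: 2→0; π[7]=0 (border '')
j=8 s[j]='d': π[8]=0 (border '')
j=9 s[j]='a': π[9]=0 (border '')
j=10 s[j]='a': π[10]=0 (border '')
j=11 s[j]='b': π[11]=0 (border '')
j=12 s[j]='c': π[12]=0 (border '')
j=13 s[j]='d': π[13]=0 (border '')
j=14 s[j]='a': π[14]=0 (border '')
j=15 s[j]='b': π[15]=0 (border '')
j=16 s[j]='b': π[16]=0 (border '')
j=17 s[j]='d': π[17]=0 (border '')
j=18 s[j]='c': π[18]=0 (border '')
j=19 s[j]='e': π[19]=1 (border 'e')
j=20 s[j]='c': k: 1→0; π[20]=0 (border '')
j=21 s[j]='d': π[21]=0 (border '')
j=22 s[j]='d': π[22]=0 (border '')
j=23 s[j]='a': π[23]=0 (border '')
j=24 s[j]='a': π[24]=0 (border '')
j=25 s[j]='d': π[25]=0 (border '')
j=26 s[j]='b': π[26]=0 (border '')
j=27 s[j]='d': π[27]=0 (border '')
j=28 s[j]='c': π[28]=0 (border '')
j=29 s[j]='b': π[29]=0 (border '')
j=30 s[j]='d': π[30]=0 (border '')
j=31 s[j]='e': π[31]=1 (border 'e')
j=32 s[j]='a': k: 1→0; π[32]=0 (border '')
j=33 s[j]='e': π[33]=1 (border 'e')
j=34 s[j]='a': k: 1→0; π[34]=0 (border '')
j=35 s[j]='a': π[35]=0 (border '')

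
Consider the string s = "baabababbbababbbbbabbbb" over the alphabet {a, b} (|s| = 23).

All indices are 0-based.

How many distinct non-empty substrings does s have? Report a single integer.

202

rank | idx | suffix
   0 |   1 | aabababbbababbbbbabbbb
   1 |   2 | abababbbababbbbbabbbb
   2 |   4 | ababbbababbbbbabbbb
   3 |  10 | ababbbbbabbbb
   4 |   6 | abbbababbbbbabbbb
   5 |  18 | abbbb
   6 |  12 | abbbbbabbbb
   7 |  22 | b
   8 |   0 | baabababbbababbbbbabbbb
   9 |   3 | bababbbababbbbbabbbb
  10 |   9 | bababbbbbabbbb
  11 |   5 | babbbababbbbbabbbb
  12 |  17 | babbbb
  13 |  11 | babbbbbabbbb
  14 |  21 | bb
  15 |   8 | bbababbbbbabbbb
  16 |  16 | bbabbbb
  17 |  20 | bbb
  18 |   7 | bbbababbbbbabbbb
  19 |  15 | bbbabbbb
  20 |  19 | bbbb
  21 |  14 | bbbbabbbb
  22 |  13 | bbbbbabbbb

SA = [1, 2, 4, 10, 6, 18, 12, 22, 0, 3, 9, 5, 17, 11, 21, 8, 16, 20, 7, 15, 19, 14, 13]
i: (SA[i-1],SA[i]) lcp shared
  1: (1,2) 1 'a'
  2: (2,4) 4 'abab'
  3: (4,10) 6 'ababbb'
  4: (10,6) 2 'ab'
  5: (6,18) 4 'abbb'
  6: (18,12) 5 'abbbb'
  7: (12,22) 0 ''
  8: (22,0) 1 'b'
  9: (0,3) 2 'ba'
  10: (3,9) 7 'bababbb'
  11: (9,5) 3 'bab'
  12: (5,17) 5 'babbb'
  13: (17,11) 6 'babbbb'
  14: (11,21) 1 'b'
  15: (21,8) 2 'bb'
  16: (8,16) 4 'bbab'
  17: (16,20) 2 'bb'
  18: (20,7) 3 'bbb'
  19: (7,15) 5 'bbbab'
  20: (15,19) 3 'bbb'
  21: (19,14) 4 'bbbb'
  22: (14,13) 4 'bbbb'

n(n+1)/2 = 23·24/2 = 276
Σ LCP = 0 + 1 + 4 + 6 + 2 + 4 + 5 + 0 + 1 + 2 + 7 + 3 + 5 + 6 + 1 + 2 + 4 + 2 + 3 + 5 + 3 + 4 + 4 = 74
distinct = 276 − 74 = 202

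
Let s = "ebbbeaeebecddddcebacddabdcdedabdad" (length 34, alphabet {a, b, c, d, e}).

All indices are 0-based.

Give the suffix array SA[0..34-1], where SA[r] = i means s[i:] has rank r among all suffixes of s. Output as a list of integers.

sorted suffixes:
  #0 SA[0]=29  'abdad'
  #1 SA[1]=22  'abdcdedabdad'
  #2 SA[2]=18  'acddabdcdedabdad'
  #3 SA[3]=32  'ad'
  #4 SA[4]=5  'aeebecddddcebacddabdcdedabdad'
  #5 SA[5]=17  'bacddabdcdedabdad'
  #6 SA[6]=1  'bbbeaeebecddddcebacddabdcdedabdad'
  #7 SA[7]=2  'bbeaeebecddddcebacddabdcdedabdad'
  #8 SA[8]=30  'bdad'
  #9 SA[9]=23  'bdcdedabdad'
  #10 SA[10]=3  'beaeebecddddcebacddabdcdedabdad'
  #11 SA[11]=8  'becddddcebacddabdcdedabdad'
  #12 SA[12]=19  'cddabdcdedabdad'
  #13 SA[13]=10  'cddddcebacddabdcdedabdad'
  #14 SA[14]=25  'cdedabdad'
  #15 SA[15]=15  'cebacddabdcdedabdad'
  #16 SA[16]=33  'd'
  #17 SA[17]=28  'dabdad'
  #18 SA[18]=21  'dabdcdedabdad'
  #19 SA[19]=31  'dad'
  #20 SA[20]=24  'dcdedabdad'
  #21 SA[21]=14  'dcebacddabdcdedabdad'
  #22 SA[22]=20  'ddabdcdedabdad'
  #23 SA[23]=13  'ddcebacddabdcdedabdad'
  #24 SA[24]=12  'dddcebacddabdcdedabdad'
  #25 SA[25]=11  'ddddcebacddabdcdedabdad'
  #26 SA[26]=26  'dedabdad'
  #27 SA[27]=4  'eaeebecddddcebacddabdcdedabdad'
  #28 SA[28]=16  'ebacddabdcdedabdad'
  #29 SA[29]=0  'ebbbeaeebecddddcebacddabdcdedabdad'
  #30 SA[30]=7  'ebecddddcebacddabdcdedabdad'
  #31 SA[31]=9  'ecddddcebacddabdcdedabdad'
  #32 SA[32]=27  'edabdad'
  #33 SA[33]=6  'eebecddddcebacddabdcdedabdad'

[29, 22, 18, 32, 5, 17, 1, 2, 30, 23, 3, 8, 19, 10, 25, 15, 33, 28, 21, 31, 24, 14, 20, 13, 12, 11, 26, 4, 16, 0, 7, 9, 27, 6]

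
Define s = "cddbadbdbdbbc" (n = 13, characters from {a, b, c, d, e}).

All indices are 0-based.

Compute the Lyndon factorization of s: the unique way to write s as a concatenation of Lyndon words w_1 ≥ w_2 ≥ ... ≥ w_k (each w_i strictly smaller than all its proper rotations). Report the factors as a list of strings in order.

["cdd", "b", "adbdbdbbc"]

emit factor 1: 'cdd' (i=0, period=3)
emit factor 2: 'b' (i=3, period=1)
emit factor 3: 'adbdbdbbc' (i=4, period=9)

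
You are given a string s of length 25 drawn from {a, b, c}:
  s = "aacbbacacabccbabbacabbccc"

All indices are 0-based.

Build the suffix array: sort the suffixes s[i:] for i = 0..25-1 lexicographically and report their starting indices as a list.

[0, 14, 19, 9, 17, 7, 5, 1, 13, 16, 4, 15, 3, 20, 10, 21, 24, 18, 8, 6, 12, 2, 23, 11, 22]

rank→(start, suffix):
  0 → (0, 'aacbbacacabccbabbacabbccc')
  1 → (14, 'abbacabbccc')
  2 → (19, 'abbccc')
  3 → (9, 'abccbabbacabbccc')
  4 → (17, 'acabbccc')
  5 → (7, 'acabccbabbacabbccc')
  6 → (5, 'acacabccbabbacabbccc')
  7 → (1, 'acbbacacabccbabbacabbccc')
  8 → (13, 'babbacabbccc')
  9 → (16, 'bacabbccc')
  10 → (4, 'bacacabccbabbacabbccc')
  11 → (15, 'bbacabbccc')
  12 → (3, 'bbacacabccbabbacabbccc')
  13 → (20, 'bbccc')
  14 → (10, 'bccbabbacabbccc')
  15 → (21, 'bccc')
  16 → (24, 'c')
  17 → (18, 'cabbccc')
  18 → (8, 'cabccbabbacabbccc')
  19 → (6, 'cacabccbabbacabbccc')
  20 → (12, 'cbabbacabbccc')
  21 → (2, 'cbbacacabccbabbacabbccc')
  22 → (23, 'cc')
  23 → (11, 'ccbabbacabbccc')
  24 → (22, 'ccc')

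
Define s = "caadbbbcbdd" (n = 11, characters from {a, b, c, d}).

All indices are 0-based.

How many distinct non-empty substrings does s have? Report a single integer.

58

sorted suffixes:
  #0 SA[0]=1  'aadbbbcbdd'
  #1 SA[1]=2  'adbbbcbdd'
  #2 SA[2]=4  'bbbcbdd'
  #3 SA[3]=5  'bbcbdd'
  #4 SA[4]=6  'bcbdd'
  #5 SA[5]=8  'bdd'
  #6 SA[6]=0  'caadbbbcbdd'
  #7 SA[7]=7  'cbdd'
  #8 SA[8]=10  'd'
  #9 SA[9]=3  'dbbbcbdd'
  #10 SA[10]=9  'dd'

SA = [1, 2, 4, 5, 6, 8, 0, 7, 10, 3, 9]
i: (SA[i-1],SA[i]) lcp shared
  1: (1,2) 1 'a'
  2: (2,4) 0 ''
  3: (4,5) 2 'bb'
  4: (5,6) 1 'b'
  5: (6,8) 1 'b'
  6: (8,0) 0 ''
  7: (0,7) 1 'c'
  8: (7,10) 0 ''
  9: (10,3) 1 'd'
  10: (3,9) 1 'd'

n(n+1)/2 = 11·12/2 = 66
Σ LCP = 0 + 1 + 0 + 2 + 1 + 1 + 0 + 1 + 0 + 1 + 1 = 8
distinct = 66 − 8 = 58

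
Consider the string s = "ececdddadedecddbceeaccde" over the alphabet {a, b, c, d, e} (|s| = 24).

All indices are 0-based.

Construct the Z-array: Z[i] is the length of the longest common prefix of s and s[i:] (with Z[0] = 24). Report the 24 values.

[24, 0, 2, 0, 0, 0, 0, 0, 0, 1, 0, 2, 0, 0, 0, 0, 0, 1, 1, 0, 0, 0, 0, 1]

Z[0]=24
i=1: fresh scan; Z[1]=0
i=2: fresh scan; Z[2]=2 extend→box=[2,4)
i=3: min(r-i=1, Z[1]=0)=0; Z[3]=0
i=4: fresh scan; Z[4]=0
i=5: fresh scan; Z[5]=0
i=6: fresh scan; Z[6]=0
i=7: fresh scan; Z[7]=0
i=8: fresh scan; Z[8]=0
i=9: fresh scan; Z[9]=1 extend→box=[9,10)
i=10: fresh scan; Z[10]=0
i=11: fresh scan; Z[11]=2 extend→box=[11,13)
i=12: min(r-i=1, Z[1]=0)=0; Z[12]=0
i=13: fresh scan; Z[13]=0
i=14: fresh scan; Z[14]=0
i=15: fresh scan; Z[15]=0
i=16: fresh scan; Z[16]=0
i=17: fresh scan; Z[17]=1 extend→box=[17,18)
i=18: fresh scan; Z[18]=1 extend→box=[18,19)
i=19: fresh scan; Z[19]=0
i=20: fresh scan; Z[20]=0
i=21: fresh scan; Z[21]=0
i=22: fresh scan; Z[22]=0
i=23: fresh scan; Z[23]=1 extend→box=[23,24)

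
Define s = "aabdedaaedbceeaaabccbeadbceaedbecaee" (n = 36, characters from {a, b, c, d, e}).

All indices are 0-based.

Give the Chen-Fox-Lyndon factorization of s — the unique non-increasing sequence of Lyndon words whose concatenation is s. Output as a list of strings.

emit factor 1: 'aabdedaaedbcee' (i=0, period=14)
emit factor 2: 'aaabccbeadbceaedbecaee' (i=14, period=22)

["aabdedaaedbcee", "aaabccbeadbceaedbecaee"]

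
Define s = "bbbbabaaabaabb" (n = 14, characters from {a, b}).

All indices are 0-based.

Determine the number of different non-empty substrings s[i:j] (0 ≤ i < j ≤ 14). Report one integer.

sorted suffixes:
  #0 SA[0]=6  'aaabaabb'
  #1 SA[1]=7  'aabaabb'
  #2 SA[2]=10  'aabb'
  #3 SA[3]=4  'abaaabaabb'
  #4 SA[4]=8  'abaabb'
  #5 SA[5]=11  'abb'
  #6 SA[6]=13  'b'
  #7 SA[7]=5  'baaabaabb'
  #8 SA[8]=9  'baabb'
  #9 SA[9]=3  'babaaabaabb'
  #10 SA[10]=12  'bb'
  #11 SA[11]=2  'bbabaaabaabb'
  #12 SA[12]=1  'bbbabaaabaabb'
  #13 SA[13]=0  'bbbbabaaabaabb'

SA = [6, 7, 10, 4, 8, 11, 13, 5, 9, 3, 12, 2, 1, 0]
[i] adj suffixes → lcp
  [1] 6/7 → 2 ('aa')
  [2] 7/10 → 3 ('aab')
  [3] 10/4 → 1 ('a')
  [4] 4/8 → 4 ('abaa')
  [5] 8/11 → 2 ('ab')
  [6] 11/13 → 0 ('')
  [7] 13/5 → 1 ('b')
  [8] 5/9 → 3 ('baa')
  [9] 9/3 → 2 ('ba')
  [10] 3/12 → 1 ('b')
  [11] 12/2 → 2 ('bb')
  [12] 2/1 → 2 ('bb')
  [13] 1/0 → 3 ('bbb')

n(n+1)/2 = 14·15/2 = 105
Σ LCP = 0 + 2 + 3 + 1 + 4 + 2 + 0 + 1 + 3 + 2 + 1 + 2 + 2 + 3 = 26
distinct = 105 − 26 = 79

79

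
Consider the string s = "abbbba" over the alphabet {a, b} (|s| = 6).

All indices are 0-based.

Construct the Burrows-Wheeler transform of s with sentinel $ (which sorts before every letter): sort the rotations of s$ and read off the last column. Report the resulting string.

ab$bbba

rank  rotation last
    0  $abbbba  a
    1  a$abbbb  b
    2  abbbba$  $
    3  ba$abbb  b
    4  bba$abb  b
    5  bbba$ab  b
    6  bbbba$a  a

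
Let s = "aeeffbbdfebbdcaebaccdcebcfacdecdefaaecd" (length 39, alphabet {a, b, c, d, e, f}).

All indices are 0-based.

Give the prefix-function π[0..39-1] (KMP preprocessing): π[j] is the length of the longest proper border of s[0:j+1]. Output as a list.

[0, 0, 0, 0, 0, 0, 0, 0, 0, 0, 0, 0, 0, 0, 1, 2, 0, 1, 0, 0, 0, 0, 0, 0, 0, 0, 1, 0, 0, 0, 0, 0, 0, 0, 1, 1, 2, 0, 0]

π[0] = 0
j=1 s[j]='e': π[1]=0 (border '')
j=2 s[j]='e': π[2]=0 (border '')
j=3 s[j]='f': π[3]=0 (border '')
j=4 s[j]='f': π[4]=0 (border '')
j=5 s[j]='b': π[5]=0 (border '')
j=6 s[j]='b': π[6]=0 (border '')
j=7 s[j]='d': π[7]=0 (border '')
j=8 s[j]='f': π[8]=0 (border '')
j=9 s[j]='e': π[9]=0 (border '')
j=10 s[j]='b': π[10]=0 (border '')
j=11 s[j]='b': π[11]=0 (border '')
j=12 s[j]='d': π[12]=0 (border '')
j=13 s[j]='c': π[13]=0 (border '')
j=14 s[j]='a': π[14]=1 (border 'a')
j=15 s[j]='e': π[15]=2 (border 'ae')
j=16 s[j]='b': k: 2→0; π[16]=0 (border '')
j=17 s[j]='a': π[17]=1 (border 'a')
j=18 s[j]='c': k: 1→0; π[18]=0 (border '')
j=19 s[j]='c': π[19]=0 (border '')
j=20 s[j]='d': π[20]=0 (border '')
j=21 s[j]='c': π[21]=0 (border '')
j=22 s[j]='e': π[22]=0 (border '')
j=23 s[j]='b': π[23]=0 (border '')
j=24 s[j]='c': π[24]=0 (border '')
j=25 s[j]='f': π[25]=0 (border '')
j=26 s[j]='a': π[26]=1 (border 'a')
j=27 s[j]='c': k: 1→0; π[27]=0 (border '')
j=28 s[j]='d': π[28]=0 (border '')
j=29 s[j]='e': π[29]=0 (border '')
j=30 s[j]='c': π[30]=0 (border '')
j=31 s[j]='d': π[31]=0 (border '')
j=32 s[j]='e': π[32]=0 (border '')
j=33 s[j]='f': π[33]=0 (border '')
j=34 s[j]='a': π[34]=1 (border 'a')
j=35 s[j]='a': k: 1→0; π[35]=1 (border 'a')
j=36 s[j]='e': π[36]=2 (border 'ae')
j=37 s[j]='c': k: 2→0; π[37]=0 (border '')
j=38 s[j]='d': π[38]=0 (border '')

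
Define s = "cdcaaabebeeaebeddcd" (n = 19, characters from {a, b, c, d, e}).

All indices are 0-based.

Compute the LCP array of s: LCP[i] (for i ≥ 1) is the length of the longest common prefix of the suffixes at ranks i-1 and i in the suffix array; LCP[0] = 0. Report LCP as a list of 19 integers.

[0, 2, 1, 1, 0, 2, 2, 0, 1, 2, 0, 1, 2, 1, 0, 1, 3, 1, 1]

rank | idx | suffix
   0 |   3 | aaabebeeaebeddcd
   1 |   4 | aabebeeaebeddcd
   2 |   5 | abebeeaebeddcd
   3 |  11 | aebeddcd
   4 |   6 | bebeeaebeddcd
   5 |  13 | beddcd
   6 |   8 | beeaebeddcd
   7 |   2 | caaabebeeaebeddcd
   8 |  17 | cd
   9 |   0 | cdcaaabebeeaebeddcd
  10 |  18 | d
  11 |   1 | dcaaabebeeaebeddcd
  12 |  16 | dcd
  13 |  15 | ddcd
  14 |  10 | eaebeddcd
  15 |  12 | ebeddcd
  16 |   7 | ebeeaebeddcd
  17 |  14 | eddcd
  18 |   9 | eeaebeddcd

SA = [3, 4, 5, 11, 6, 13, 8, 2, 17, 0, 18, 1, 16, 15, 10, 12, 7, 14, 9]
i: (SA[i-1],SA[i]) lcp shared
  1: (3,4) 2 'aa'
  2: (4,5) 1 'a'
  3: (5,11) 1 'a'
  4: (11,6) 0 ''
  5: (6,13) 2 'be'
  6: (13,8) 2 'be'
  7: (8,2) 0 ''
  8: (2,17) 1 'c'
  9: (17,0) 2 'cd'
  10: (0,18) 0 ''
  11: (18,1) 1 'd'
  12: (1,16) 2 'dc'
  13: (16,15) 1 'd'
  14: (15,10) 0 ''
  15: (10,12) 1 'e'
  16: (12,7) 3 'ebe'
  17: (7,14) 1 'e'
  18: (14,9) 1 'e'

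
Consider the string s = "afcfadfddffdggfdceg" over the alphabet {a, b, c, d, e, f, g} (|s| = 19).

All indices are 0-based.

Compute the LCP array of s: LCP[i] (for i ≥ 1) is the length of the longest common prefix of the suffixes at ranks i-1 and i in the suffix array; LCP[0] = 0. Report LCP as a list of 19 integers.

[0, 1, 0, 1, 0, 1, 1, 2, 1, 0, 0, 1, 1, 2, 2, 1, 0, 1, 1]

sorted suffixes:
  #0 SA[0]=4  'adfddffdggfdceg'
  #1 SA[1]=0  'afcfadfddffdggfdceg'
  #2 SA[2]=16  'ceg'
  #3 SA[3]=2  'cfadfddffdggfdceg'
  #4 SA[4]=15  'dceg'
  #5 SA[5]=7  'ddffdggfdceg'
  #6 SA[6]=5  'dfddffdggfdceg'
  #7 SA[7]=8  'dffdggfdceg'
  #8 SA[8]=11  'dggfdceg'
  #9 SA[9]=17  'eg'
  #10 SA[10]=3  'fadfddffdggfdceg'
  #11 SA[11]=1  'fcfadfddffdggfdceg'
  #12 SA[12]=14  'fdceg'
  #13 SA[13]=6  'fddffdggfdceg'
  #14 SA[14]=10  'fdggfdceg'
  #15 SA[15]=9  'ffdggfdceg'
  #16 SA[16]=18  'g'
  #17 SA[17]=13  'gfdceg'
  #18 SA[18]=12  'ggfdceg'

SA = [4, 0, 16, 2, 15, 7, 5, 8, 11, 17, 3, 1, 14, 6, 10, 9, 18, 13, 12]
rank  pair      lcp
   1  s[4:],s[0:]  1  'a'
   2  s[0:],s[16:]  0  ''
   3  s[16:],s[2:]  1  'c'
   4  s[2:],s[15:]  0  ''
   5  s[15:],s[7:]  1  'd'
   6  s[7:],s[5:]  1  'd'
   7  s[5:],s[8:]  2  'df'
   8  s[8:],s[11:]  1  'd'
   9  s[11:],s[17:]  0  ''
  10  s[17:],s[3:]  0  ''
  11  s[3:],s[1:]  1  'f'
  12  s[1:],s[14:]  1  'f'
  13  s[14:],s[6:]  2  'fd'
  14  s[6:],s[10:]  2  'fd'
  15  s[10:],s[9:]  1  'f'
  16  s[9:],s[18:]  0  ''
  17  s[18:],s[13:]  1  'g'
  18  s[13:],s[12:]  1  'g'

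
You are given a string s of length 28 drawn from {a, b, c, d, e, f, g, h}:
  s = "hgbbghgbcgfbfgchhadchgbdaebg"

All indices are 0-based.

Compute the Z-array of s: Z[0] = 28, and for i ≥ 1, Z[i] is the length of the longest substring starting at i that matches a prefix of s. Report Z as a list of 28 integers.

Z[0]=28
i=1: outside box; Z[1]=0
i=2: outside box; Z[2]=0
i=3: outside box; Z[3]=0
i=4: outside box; Z[4]=0
i=5: outside box; Z[5]=3 extend→box=[5,8)
i=6: min(r-i=2, Z[1]=0)=0; Z[6]=0
i=7: min(r-i=1, Z[2]=0)=0; Z[7]=0
i=8: outside box; Z[8]=0
i=9: outside box; Z[9]=0
i=10: outside box; Z[10]=0
i=11: outside box; Z[11]=0
i=12: outside box; Z[12]=0
i=13: outside box; Z[13]=0
i=14: outside box; Z[14]=0
i=15: outside box; Z[15]=1 extend→box=[15,16)
i=16: outside box; Z[16]=1 extend→box=[16,17)
i=17: outside box; Z[17]=0
i=18: outside box; Z[18]=0
i=19: outside box; Z[19]=0
i=20: outside box; Z[20]=3 extend→box=[20,23)
i=21: min(r-i=2, Z[1]=0)=0; Z[21]=0
i=22: min(r-i=1, Z[2]=0)=0; Z[22]=0
i=23: outside box; Z[23]=0
i=24: outside box; Z[24]=0
i=25: outside box; Z[25]=0
i=26: outside box; Z[26]=0
i=27: outside box; Z[27]=0

[28, 0, 0, 0, 0, 3, 0, 0, 0, 0, 0, 0, 0, 0, 0, 1, 1, 0, 0, 0, 3, 0, 0, 0, 0, 0, 0, 0]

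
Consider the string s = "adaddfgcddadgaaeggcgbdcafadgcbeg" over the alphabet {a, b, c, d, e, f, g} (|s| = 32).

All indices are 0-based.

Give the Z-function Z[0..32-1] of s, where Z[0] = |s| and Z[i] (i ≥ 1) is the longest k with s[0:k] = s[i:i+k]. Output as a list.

Z[0]=32
i=1: i≥r, start 0; Z[1]=0
i=2: i≥r, start 0; Z[2]=2 extend→box=[2,4)
i=3: min(r-i=1, Z[1]=0)=0; Z[3]=0
i=4: i≥r, start 0; Z[4]=0
i=5: i≥r, start 0; Z[5]=0
i=6: i≥r, start 0; Z[6]=0
i=7: i≥r, start 0; Z[7]=0
i=8: i≥r, start 0; Z[8]=0
i=9: i≥r, start 0; Z[9]=0
i=10: i≥r, start 0; Z[10]=2 extend→box=[10,12)
i=11: min(r-i=1, Z[1]=0)=0; Z[11]=0
i=12: i≥r, start 0; Z[12]=0
i=13: i≥r, start 0; Z[13]=1 extend→box=[13,14)
i=14: i≥r, start 0; Z[14]=1 extend→box=[14,15)
i=15: i≥r, start 0; Z[15]=0
i=16: i≥r, start 0; Z[16]=0
i=17: i≥r, start 0; Z[17]=0
i=18: i≥r, start 0; Z[18]=0
i=19: i≥r, start 0; Z[19]=0
i=20: i≥r, start 0; Z[20]=0
i=21: i≥r, start 0; Z[21]=0
i=22: i≥r, start 0; Z[22]=0
i=23: i≥r, start 0; Z[23]=1 extend→box=[23,24)
i=24: i≥r, start 0; Z[24]=0
i=25: i≥r, start 0; Z[25]=2 extend→box=[25,27)
i=26: min(r-i=1, Z[1]=0)=0; Z[26]=0
i=27: i≥r, start 0; Z[27]=0
i=28: i≥r, start 0; Z[28]=0
i=29: i≥r, start 0; Z[29]=0
i=30: i≥r, start 0; Z[30]=0
i=31: i≥r, start 0; Z[31]=0

[32, 0, 2, 0, 0, 0, 0, 0, 0, 0, 2, 0, 0, 1, 1, 0, 0, 0, 0, 0, 0, 0, 0, 1, 0, 2, 0, 0, 0, 0, 0, 0]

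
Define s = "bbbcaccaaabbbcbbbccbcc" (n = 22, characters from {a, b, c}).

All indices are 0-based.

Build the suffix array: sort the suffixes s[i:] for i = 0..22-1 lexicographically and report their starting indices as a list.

[7, 8, 9, 4, 0, 10, 14, 1, 11, 15, 2, 12, 19, 16, 21, 6, 3, 13, 18, 20, 5, 17]

sorted suffixes:
  #0 SA[0]=7  'aaabbbcbbbccbcc'
  #1 SA[1]=8  'aabbbcbbbccbcc'
  #2 SA[2]=9  'abbbcbbbccbcc'
  #3 SA[3]=4  'accaaabbbcbbbccbcc'
  #4 SA[4]=0  'bbbcaccaaabbbcbbbccbcc'
  #5 SA[5]=10  'bbbcbbbccbcc'
  #6 SA[6]=14  'bbbccbcc'
  #7 SA[7]=1  'bbcaccaaabbbcbbbccbcc'
  #8 SA[8]=11  'bbcbbbccbcc'
  #9 SA[9]=15  'bbccbcc'
  #10 SA[10]=2  'bcaccaaabbbcbbbccbcc'
  #11 SA[11]=12  'bcbbbccbcc'
  #12 SA[12]=19  'bcc'
  #13 SA[13]=16  'bccbcc'
  #14 SA[14]=21  'c'
  #15 SA[15]=6  'caaabbbcbbbccbcc'
  #16 SA[16]=3  'caccaaabbbcbbbccbcc'
  #17 SA[17]=13  'cbbbccbcc'
  #18 SA[18]=18  'cbcc'
  #19 SA[19]=20  'cc'
  #20 SA[20]=5  'ccaaabbbcbbbccbcc'
  #21 SA[21]=17  'ccbcc'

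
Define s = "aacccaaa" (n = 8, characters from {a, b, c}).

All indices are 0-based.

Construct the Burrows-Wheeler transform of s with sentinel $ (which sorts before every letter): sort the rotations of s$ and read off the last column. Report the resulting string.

aaac$acca

rank  rotation   last
    0  $aacccaaa  a
    1  a$aacccaa  a
    2  aa$aaccca  a
    3  aaa$aaccc  c
    4  aacccaaa$  $
    5  acccaaa$a  a
    6  caaa$aacc  c
    7  ccaaa$aac  c
    8  cccaaa$aa  a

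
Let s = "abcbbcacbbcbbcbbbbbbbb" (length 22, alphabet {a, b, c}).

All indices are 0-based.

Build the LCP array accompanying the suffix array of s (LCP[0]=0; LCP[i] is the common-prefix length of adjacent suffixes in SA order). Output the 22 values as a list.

sorted suffixes:
  #0 SA[0]=0  'abcbbcacbbcbbcbbbbbbbb'
  #1 SA[1]=6  'acbbcbbcbbbbbbbb'
  #2 SA[2]=21  'b'
  #3 SA[3]=20  'bb'
  #4 SA[4]=19  'bbb'
  #5 SA[5]=18  'bbbb'
  #6 SA[6]=17  'bbbbb'
  #7 SA[7]=16  'bbbbbb'
  #8 SA[8]=15  'bbbbbbb'
  #9 SA[9]=14  'bbbbbbbb'
  #10 SA[10]=3  'bbcacbbcbbcbbbbbbbb'
  #11 SA[11]=11  'bbcbbbbbbbb'
  #12 SA[12]=8  'bbcbbcbbbbbbbb'
  #13 SA[13]=4  'bcacbbcbbcbbbbbbbb'
  #14 SA[14]=12  'bcbbbbbbbb'
  #15 SA[15]=1  'bcbbcacbbcbbcbbbbbbbb'
  #16 SA[16]=9  'bcbbcbbbbbbbb'
  #17 SA[17]=5  'cacbbcbbcbbbbbbbb'
  #18 SA[18]=13  'cbbbbbbbb'
  #19 SA[19]=2  'cbbcacbbcbbcbbbbbbbb'
  #20 SA[20]=10  'cbbcbbbbbbbb'
  #21 SA[21]=7  'cbbcbbcbbbbbbbb'

SA = [0, 6, 21, 20, 19, 18, 17, 16, 15, 14, 3, 11, 8, 4, 12, 1, 9, 5, 13, 2, 10, 7]
i: (SA[i-1],SA[i]) lcp shared
  1: (0,6) 1 'a'
  2: (6,21) 0 ''
  3: (21,20) 1 'b'
  4: (20,19) 2 'bb'
  5: (19,18) 3 'bbb'
  6: (18,17) 4 'bbbb'
  7: (17,16) 5 'bbbbb'
  8: (16,15) 6 'bbbbbb'
  9: (15,14) 7 'bbbbbbb'
  10: (14,3) 2 'bb'
  11: (3,11) 3 'bbc'
  12: (11,8) 5 'bbcbb'
  13: (8,4) 1 'b'
  14: (4,12) 2 'bc'
  15: (12,1) 4 'bcbb'
  16: (1,9) 5 'bcbbc'
  17: (9,5) 0 ''
  18: (5,13) 1 'c'
  19: (13,2) 3 'cbb'
  20: (2,10) 4 'cbbc'
  21: (10,7) 6 'cbbcbb'

[0, 1, 0, 1, 2, 3, 4, 5, 6, 7, 2, 3, 5, 1, 2, 4, 5, 0, 1, 3, 4, 6]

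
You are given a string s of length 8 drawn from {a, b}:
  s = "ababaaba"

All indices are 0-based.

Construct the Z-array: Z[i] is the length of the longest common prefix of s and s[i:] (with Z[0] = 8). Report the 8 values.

Z[0]=8
i=1: i≥r, start 0; Z[1]=0
i=2: i≥r, start 0; Z[2]=3 grow→box=[2,5)
i=3: min(r-i=2, Z[1]=0)=0; Z[3]=0
i=4: min(r-i=1, Z[2]=3)=1; Z[4]=1
i=5: i≥r, start 0; Z[5]=3 grow→box=[5,8)
i=6: min(r-i=2, Z[1]=0)=0; Z[6]=0
i=7: min(r-i=1, Z[2]=3)=1; Z[7]=1

[8, 0, 3, 0, 1, 3, 0, 1]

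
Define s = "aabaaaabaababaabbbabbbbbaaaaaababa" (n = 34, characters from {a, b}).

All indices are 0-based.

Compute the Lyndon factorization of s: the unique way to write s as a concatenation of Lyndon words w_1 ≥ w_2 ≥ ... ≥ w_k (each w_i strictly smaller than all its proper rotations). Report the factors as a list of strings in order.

["aab", "aaaabaababaabbbabbbbb", "aaaaaabab", "a"]

emit factor 1: 'aab' (i=0, period=3)
emit factor 2: 'aaaabaababaabbbabbbbb' (i=3, period=21)
emit factor 3: 'aaaaaabab' (i=24, period=9)
emit factor 4: 'a' (i=33, period=1)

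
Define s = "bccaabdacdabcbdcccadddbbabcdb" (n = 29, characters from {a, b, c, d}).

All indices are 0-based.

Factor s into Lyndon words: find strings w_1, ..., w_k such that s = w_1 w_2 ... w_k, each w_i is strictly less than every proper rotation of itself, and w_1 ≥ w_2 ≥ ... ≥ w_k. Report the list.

emit factor 1: 'bcc' (i=0, period=3)
emit factor 2: 'aabdacdabcbdcccadddbbabcdb' (i=3, period=26)

["bcc", "aabdacdabcbdcccadddbbabcdb"]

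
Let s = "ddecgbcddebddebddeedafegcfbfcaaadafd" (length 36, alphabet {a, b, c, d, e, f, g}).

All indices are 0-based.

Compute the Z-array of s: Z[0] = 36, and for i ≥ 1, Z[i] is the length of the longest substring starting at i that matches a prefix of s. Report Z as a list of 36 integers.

[36, 1, 0, 0, 0, 0, 0, 3, 1, 0, 0, 3, 1, 0, 0, 3, 1, 0, 0, 1, 0, 0, 0, 0, 0, 0, 0, 0, 0, 0, 0, 0, 1, 0, 0, 1]

Z[0]=36
i=1: i≥r, start 0; Z[1]=1 scan→box=[1,2)
i=2: i≥r, start 0; Z[2]=0
i=3: i≥r, start 0; Z[3]=0
i=4: i≥r, start 0; Z[4]=0
i=5: i≥r, start 0; Z[5]=0
i=6: i≥r, start 0; Z[6]=0
i=7: i≥r, start 0; Z[7]=3 scan→box=[7,10)
i=8: min(r-i=2, Z[1]=1)=1; Z[8]=1
i=9: min(r-i=1, Z[2]=0)=0; Z[9]=0
i=10: i≥r, start 0; Z[10]=0
i=11: i≥r, start 0; Z[11]=3 scan→box=[11,14)
i=12: min(r-i=2, Z[1]=1)=1; Z[12]=1
i=13: min(r-i=1, Z[2]=0)=0; Z[13]=0
i=14: i≥r, start 0; Z[14]=0
i=15: i≥r, start 0; Z[15]=3 scan→box=[15,18)
i=16: min(r-i=2, Z[1]=1)=1; Z[16]=1
i=17: min(r-i=1, Z[2]=0)=0; Z[17]=0
i=18: i≥r, start 0; Z[18]=0
i=19: i≥r, start 0; Z[19]=1 scan→box=[19,20)
i=20: i≥r, start 0; Z[20]=0
i=21: i≥r, start 0; Z[21]=0
i=22: i≥r, start 0; Z[22]=0
i=23: i≥r, start 0; Z[23]=0
i=24: i≥r, start 0; Z[24]=0
i=25: i≥r, start 0; Z[25]=0
i=26: i≥r, start 0; Z[26]=0
i=27: i≥r, start 0; Z[27]=0
i=28: i≥r, start 0; Z[28]=0
i=29: i≥r, start 0; Z[29]=0
i=30: i≥r, start 0; Z[30]=0
i=31: i≥r, start 0; Z[31]=0
i=32: i≥r, start 0; Z[32]=1 scan→box=[32,33)
i=33: i≥r, start 0; Z[33]=0
i=34: i≥r, start 0; Z[34]=0
i=35: i≥r, start 0; Z[35]=1 scan→box=[35,36)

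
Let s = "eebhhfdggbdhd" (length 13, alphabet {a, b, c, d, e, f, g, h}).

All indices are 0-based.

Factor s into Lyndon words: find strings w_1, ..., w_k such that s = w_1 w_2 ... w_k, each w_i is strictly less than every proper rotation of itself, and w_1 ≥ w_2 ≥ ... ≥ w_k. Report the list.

emit factor 1: 'e' (i=0, period=1)
emit factor 2: 'e' (i=1, period=1)
emit factor 3: 'bhhfdgg' (i=2, period=7)
emit factor 4: 'bdhd' (i=9, period=4)

["e", "e", "bhhfdgg", "bdhd"]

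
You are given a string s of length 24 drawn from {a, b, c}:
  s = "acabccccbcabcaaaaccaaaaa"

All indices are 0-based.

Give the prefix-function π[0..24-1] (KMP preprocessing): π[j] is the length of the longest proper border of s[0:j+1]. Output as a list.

[0, 0, 1, 0, 0, 0, 0, 0, 0, 0, 1, 0, 0, 1, 1, 1, 1, 2, 0, 1, 1, 1, 1, 1]

π[0] = 0
j=1 s[j]='c': π[1]=0 (border '')
j=2 s[j]='a': π[2]=1 (border 'a')
j=3 s[j]='b': k: 1→0; π[3]=0 (border '')
j=4 s[j]='c': π[4]=0 (border '')
j=5 s[j]='c': π[5]=0 (border '')
j=6 s[j]='c': π[6]=0 (border '')
j=7 s[j]='c': π[7]=0 (border '')
j=8 s[j]='b': π[8]=0 (border '')
j=9 s[j]='c': π[9]=0 (border '')
j=10 s[j]='a': π[10]=1 (border 'a')
j=11 s[j]='b': k: 1→0; π[11]=0 (border '')
j=12 s[j]='c': π[12]=0 (border '')
j=13 s[j]='a': π[13]=1 (border 'a')
j=14 s[j]='a': k: 1→0; π[14]=1 (border 'a')
j=15 s[j]='a': k: 1→0; π[15]=1 (border 'a')
j=16 s[j]='a': k: 1→0; π[16]=1 (border 'a')
j=17 s[j]='c': π[17]=2 (border 'ac')
j=18 s[j]='c': k: 2→0; π[18]=0 (border '')
j=19 s[j]='a': π[19]=1 (border 'a')
j=20 s[j]='a': k: 1→0; π[20]=1 (border 'a')
j=21 s[j]='a': k: 1→0; π[21]=1 (border 'a')
j=22 s[j]='a': k: 1→0; π[22]=1 (border 'a')
j=23 s[j]='a': k: 1→0; π[23]=1 (border 'a')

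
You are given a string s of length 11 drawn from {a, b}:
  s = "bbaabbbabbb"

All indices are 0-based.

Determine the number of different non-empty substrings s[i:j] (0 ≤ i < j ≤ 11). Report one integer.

rank→(start, suffix):
  0 → (2, 'aabbbabbb')
  1 → (7, 'abbb')
  2 → (3, 'abbbabbb')
  3 → (10, 'b')
  4 → (1, 'baabbbabbb')
  5 → (6, 'babbb')
  6 → (9, 'bb')
  7 → (0, 'bbaabbbabbb')
  8 → (5, 'bbabbb')
  9 → (8, 'bbb')
  10 → (4, 'bbbabbb')

SA = [2, 7, 3, 10, 1, 6, 9, 0, 5, 8, 4]
i: (SA[i-1],SA[i]) lcp shared
  1: (2,7) 1 'a'
  2: (7,3) 4 'abbb'
  3: (3,10) 0 ''
  4: (10,1) 1 'b'
  5: (1,6) 2 'ba'
  6: (6,9) 1 'b'
  7: (9,0) 2 'bb'
  8: (0,5) 3 'bba'
  9: (5,8) 2 'bb'
  10: (8,4) 3 'bbb'

n(n+1)/2 = 11·12/2 = 66
Σ LCP = 0 + 1 + 4 + 0 + 1 + 2 + 1 + 2 + 3 + 2 + 3 = 19
distinct = 66 − 19 = 47

47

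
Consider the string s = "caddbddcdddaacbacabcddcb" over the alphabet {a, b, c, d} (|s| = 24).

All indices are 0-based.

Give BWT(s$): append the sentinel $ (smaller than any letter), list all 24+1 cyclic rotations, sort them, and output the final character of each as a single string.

bdcbacccada$dabddddddacbc

rank  rotation                   last
    0  $caddbddcdddaacbacabcddcb  b
    1  aacbacabcddcb$caddbddcddd  d
    2  abcddcb$caddbddcdddaacbac  c
    3  acabcddcb$caddbddcdddaacb  b
    4  acbacabcddcb$caddbddcddda  a
    5  addbddcdddaacbacabcddcb$c  c
    6  b$caddbddcdddaacbacabcddc  c
    7  bacabcddcb$caddbddcdddaac  c
    8  bcddcb$caddbddcdddaacbaca  a
    9  bddcdddaacbacabcddcb$cadd  d
   10  cabcddcb$caddbddcdddaacba  a
   11  caddbddcdddaacbacabcddcb$  $
   12  cb$caddbddcdddaacbacabcdd  d
   13  cbacabcddcb$caddbddcdddaa  a
   14  cddcb$caddbddcdddaacbacab  b
   15  cdddaacbacabcddcb$caddbdd  d
   16  daacbacabcddcb$caddbddcdd  d
   17  dbddcdddaacbacabcddcb$cad  d
   18  dcb$caddbddcdddaacbacabcd  d
   19  dcdddaacbacabcddcb$caddbd  d
   20  ddaacbacabcddcb$caddbddcd  d
   21  ddbddcdddaacbacabcddcb$ca  a
   22  ddcb$caddbddcdddaacbacabc  c
   23  ddcdddaacbacabcddcb$caddb  b
   24  dddaacbacabcddcb$caddbddc  c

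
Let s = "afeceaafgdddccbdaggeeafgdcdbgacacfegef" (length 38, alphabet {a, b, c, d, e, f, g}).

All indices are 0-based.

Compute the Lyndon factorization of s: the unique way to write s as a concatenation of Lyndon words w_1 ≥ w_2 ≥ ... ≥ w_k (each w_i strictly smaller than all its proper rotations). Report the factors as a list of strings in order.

emit factor 1: 'afece' (i=0, period=5)
emit factor 2: 'aafgdddccbdaggeeafgdcdbgacacfegef' (i=5, period=33)

["afece", "aafgdddccbdaggeeafgdcdbgacacfegef"]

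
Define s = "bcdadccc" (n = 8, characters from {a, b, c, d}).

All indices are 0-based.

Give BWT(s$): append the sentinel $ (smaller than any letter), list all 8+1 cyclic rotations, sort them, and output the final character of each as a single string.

cd$ccdbca

rank  rotation   last
    0  $bcdadccc  c
    1  adccc$bcd  d
    2  bcdadccc$  $
    3  c$bcdadcc  c
    4  cc$bcdadc  c
    5  ccc$bcdad  d
    6  cdadccc$b  b
    7  dadccc$bc  c
    8  dccc$bcda  a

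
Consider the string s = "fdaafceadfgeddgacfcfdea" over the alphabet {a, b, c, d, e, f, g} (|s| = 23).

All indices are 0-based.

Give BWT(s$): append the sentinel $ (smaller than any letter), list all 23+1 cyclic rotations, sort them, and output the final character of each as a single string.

aedgeafaffefaddcgac$cddf

rank  rotation                  last
    0  $fdaafceadfgeddgacfcfdea  a
    1  a$fdaafceadfgeddgacfcfde  e
    2  aafceadfgeddgacfcfdea$fd  d
    3  acfcfdea$fdaafceadfgeddg  g
    4  adfgeddgacfcfdea$fdaafce  e
    5  afceadfgeddgacfcfdea$fda  a
    6  ceadfgeddgacfcfdea$fdaaf  f
    7  cfcfdea$fdaafceadfgeddga  a
    8  cfdea$fdaafceadfgeddgacf  f
    9  daafceadfgeddgacfcfdea$f  f
   10  ddgacfcfdea$fdaafceadfge  e
   11  dea$fdaafceadfgeddgacfcf  f
   12  dfgeddgacfcfdea$fdaafcea  a
   13  dgacfcfdea$fdaafceadfged  d
   14  ea$fdaafceadfgeddgacfcfd  d
   15  eadfgeddgacfcfdea$fdaafc  c
   16  eddgacfcfdea$fdaafceadfg  g
   17  fceadfgeddgacfcfdea$fdaa  a
   18  fcfdea$fdaafceadfgeddgac  c
   19  fdaafceadfgeddgacfcfdea$  $
   20  fdea$fdaafceadfgeddgacfc  c
   21  fgeddgacfcfdea$fdaafcead  d
   22  gacfcfdea$fdaafceadfgedd  d
   23  geddgacfcfdea$fdaafceadf  f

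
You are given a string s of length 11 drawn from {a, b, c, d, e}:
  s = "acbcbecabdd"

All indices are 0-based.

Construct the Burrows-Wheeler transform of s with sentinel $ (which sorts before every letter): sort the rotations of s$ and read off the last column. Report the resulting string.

dc$caceabdbb

rank  rotation      last
    0  $acbcbecabdd  d
    1  abdd$acbcbec  c
    2  acbcbecabdd$  $
    3  bcbecabdd$ac  c
    4  bdd$acbcbeca  a
    5  becabdd$acbc  c
    6  cabdd$acbcbe  e
    7  cbcbecabdd$a  a
    8  cbecabdd$acb  b
    9  d$acbcbecabd  d
   10  dd$acbcbecab  b
   11  ecabdd$acbcb  b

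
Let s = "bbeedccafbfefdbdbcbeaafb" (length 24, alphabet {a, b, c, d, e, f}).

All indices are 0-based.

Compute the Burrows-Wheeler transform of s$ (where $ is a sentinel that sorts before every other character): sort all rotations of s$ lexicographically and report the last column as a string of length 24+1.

beacf$ddcbfcbdbfebebfaaeb

rank  rotation                   last
    0  $bbeedccafbfefdbdbcbeaafb  b
    1  aafb$bbeedccafbfefdbdbcbe  e
    2  afb$bbeedccafbfefdbdbcbea  a
    3  afbfefdbdbcbeaafb$bbeedcc  c
    4  b$bbeedccafbfefdbdbcbeaaf  f
    5  bbeedccafbfefdbdbcbeaafb$  $
    6  bcbeaafb$bbeedccafbfefdbd  d
    7  bdbcbeaafb$bbeedccafbfefd  d
    8  beaafb$bbeedccafbfefdbdbc  c
    9  beedccafbfefdbdbcbeaafb$b  b
   10  bfefdbdbcbeaafb$bbeedccaf  f
   11  cafbfefdbdbcbeaafb$bbeedc  c
   12  cbeaafb$bbeedccafbfefdbdb  b
   13  ccafbfefdbdbcbeaafb$bbeed  d
   14  dbcbeaafb$bbeedccafbfefdb  b
   15  dbdbcbeaafb$bbeedccafbfef  f
   16  dccafbfefdbdbcbeaafb$bbee  e
   17  eaafb$bbeedccafbfefdbdbcb  b
   18  edccafbfefdbdbcbeaafb$bbe  e
   19  eedccafbfefdbdbcbeaafb$bb  b
   20  efdbdbcbeaafb$bbeedccafbf  f
   21  fb$bbeedccafbfefdbdbcbeaa  a
   22  fbfefdbdbcbeaafb$bbeedcca  a
   23  fdbdbcbeaafb$bbeedccafbfe  e
   24  fefdbdbcbeaafb$bbeedccafb  b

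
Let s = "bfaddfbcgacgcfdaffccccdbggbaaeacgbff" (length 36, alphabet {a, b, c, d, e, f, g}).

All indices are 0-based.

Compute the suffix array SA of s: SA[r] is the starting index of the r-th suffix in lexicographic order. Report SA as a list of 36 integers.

[27, 30, 9, 2, 28, 15, 26, 6, 0, 33, 23, 18, 19, 20, 21, 12, 7, 31, 10, 14, 22, 3, 4, 29, 35, 1, 5, 17, 13, 34, 16, 8, 25, 32, 11, 24]

sorted suffixes:
  #0 SA[0]=27  'aaeacgbff'
  #1 SA[1]=30  'acgbff'
  #2 SA[2]=9  'acgcfdaffccccdbggbaaeacgbff'
  #3 SA[3]=2  'addfbcgacgcfdaffccccdbggbaaeacgbff'
  #4 SA[4]=28  'aeacgbff'
  #5 SA[5]=15  'affccccdbggbaaeacgbff'
  #6 SA[6]=26  'baaeacgbff'
  #7 SA[7]=6  'bcgacgcfdaffccccdbggbaaeacgbff'
  #8 SA[8]=0  'bfaddfbcgacgcfdaffccccdbggbaaeacgbff'
  #9 SA[9]=33  'bff'
  #10 SA[10]=23  'bggbaaeacgbff'
  #11 SA[11]=18  'ccccdbggbaaeacgbff'
  #12 SA[12]=19  'cccdbggbaaeacgbff'
  #13 SA[13]=20  'ccdbggbaaeacgbff'
  #14 SA[14]=21  'cdbggbaaeacgbff'
  #15 SA[15]=12  'cfdaffccccdbggbaaeacgbff'
  #16 SA[16]=7  'cgacgcfdaffccccdbggbaaeacgbff'
  #17 SA[17]=31  'cgbff'
  #18 SA[18]=10  'cgcfdaffccccdbggbaaeacgbff'
  #19 SA[19]=14  'daffccccdbggbaaeacgbff'
  #20 SA[20]=22  'dbggbaaeacgbff'
  #21 SA[21]=3  'ddfbcgacgcfdaffccccdbggbaaeacgbff'
  #22 SA[22]=4  'dfbcgacgcfdaffccccdbggbaaeacgbff'
  #23 SA[23]=29  'eacgbff'
  #24 SA[24]=35  'f'
  #25 SA[25]=1  'faddfbcgacgcfdaffccccdbggbaaeacgbff'
  #26 SA[26]=5  'fbcgacgcfdaffccccdbggbaaeacgbff'
  #27 SA[27]=17  'fccccdbggbaaeacgbff'
  #28 SA[28]=13  'fdaffccccdbggbaaeacgbff'
  #29 SA[29]=34  'ff'
  #30 SA[30]=16  'ffccccdbggbaaeacgbff'
  #31 SA[31]=8  'gacgcfdaffccccdbggbaaeacgbff'
  #32 SA[32]=25  'gbaaeacgbff'
  #33 SA[33]=32  'gbff'
  #34 SA[34]=11  'gcfdaffccccdbggbaaeacgbff'
  #35 SA[35]=24  'ggbaaeacgbff'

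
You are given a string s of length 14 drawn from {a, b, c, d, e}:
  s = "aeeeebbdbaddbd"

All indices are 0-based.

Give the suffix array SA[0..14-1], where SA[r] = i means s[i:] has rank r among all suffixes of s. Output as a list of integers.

[9, 0, 8, 5, 12, 6, 13, 7, 11, 10, 4, 3, 2, 1]

rank | idx | suffix
   0 |   9 | addbd
   1 |   0 | aeeeebbdbaddbd
   2 |   8 | baddbd
   3 |   5 | bbdbaddbd
   4 |  12 | bd
   5 |   6 | bdbaddbd
   6 |  13 | d
   7 |   7 | dbaddbd
   8 |  11 | dbd
   9 |  10 | ddbd
  10 |   4 | ebbdbaddbd
  11 |   3 | eebbdbaddbd
  12 |   2 | eeebbdbaddbd
  13 |   1 | eeeebbdbaddbd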